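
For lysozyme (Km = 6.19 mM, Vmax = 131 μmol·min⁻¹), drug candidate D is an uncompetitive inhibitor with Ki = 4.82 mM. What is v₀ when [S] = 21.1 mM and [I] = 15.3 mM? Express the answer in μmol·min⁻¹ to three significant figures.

29.3 μmol·min⁻¹

α = 1 + [I]/Ki = 1 + 15.3/4.82 = 4.174.
For an uncompetitive inhibitor, both parameters are divided by α, giving Vmax/α and Km/α: Km,app = 1.48 mM, Vmax,app = 31.4 μmol·min⁻¹.
v = Vmax,app·[S]/(Km,app + [S]) = 31.4 × 21.1/(1.48 + 21.1) = 29.3 μmol·min⁻¹.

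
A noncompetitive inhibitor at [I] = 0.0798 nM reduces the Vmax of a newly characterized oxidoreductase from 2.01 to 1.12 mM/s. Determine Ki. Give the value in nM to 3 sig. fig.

0.100 nM

Noncompetitive: Vmax,app = Vmax/α with α = 1 + [I]/Ki.
α = Vmax/Vmax,app = 2.01/1.12 = 1.795.
Ki = [I]/(α − 1) = 0.0798/0.7946 = 0.100 nM.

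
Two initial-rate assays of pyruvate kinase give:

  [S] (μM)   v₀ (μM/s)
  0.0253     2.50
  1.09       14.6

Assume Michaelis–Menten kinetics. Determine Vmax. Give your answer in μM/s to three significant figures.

From v = Vmax[S]/(Km+[S]), each point gives Vmax = v(Km+[S])/[S].
Equating: 2.50(Km+0.0253)/0.0253 = 14.6(Km+1.09)/1.09.
98.81·Km + 2.50 = 13.39·Km + 14.6, so (98.81 − 13.39)·Km = 14.6 − 2.50.
Km = 12.10/85.42 = 0.142 μM; then Vmax = 2.50(0.142+0.0253)/0.0253 = 16.5 μM/s.

16.5 μM/s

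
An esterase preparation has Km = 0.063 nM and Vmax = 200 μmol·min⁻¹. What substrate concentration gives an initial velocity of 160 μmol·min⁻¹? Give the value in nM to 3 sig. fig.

0.252 nM

The required fractional saturation is v/Vmax = 160/200 = 0.8000.
Then [S]/(Km+[S]) = 0.8000 ⇒ [S] = 0.063 × 0.8000/(1 − 0.8000) = 0.252 nM.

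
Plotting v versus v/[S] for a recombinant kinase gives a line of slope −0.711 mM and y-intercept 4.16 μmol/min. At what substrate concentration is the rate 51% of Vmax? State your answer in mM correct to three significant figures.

0.740 mM

The Eadie–Hofstee slope gives Km = 0.711 mM (slope = −Km).
v/Vmax = [S]/(Km+[S]) = 0.51 ⇒ [S] = Km·0.51/(1−0.51) = 0.711 × 1.041 = 0.740 mM.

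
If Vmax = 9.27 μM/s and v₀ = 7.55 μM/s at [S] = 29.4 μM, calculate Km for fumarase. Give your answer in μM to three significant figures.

From v = Vmax[S]/(Km+[S]), Km = [S](Vmax − v)/v.
Km = 29.4 × (9.27 − 7.55) / 7.55 = 50.57/7.55 = 6.70 μM.

6.70 μM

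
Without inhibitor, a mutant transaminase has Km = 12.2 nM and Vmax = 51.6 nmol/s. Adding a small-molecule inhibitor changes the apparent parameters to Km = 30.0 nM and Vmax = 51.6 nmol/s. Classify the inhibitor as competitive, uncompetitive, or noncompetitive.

Km increases (12.2 → 30.0 nM) while Vmax is unchanged — the hallmark of competitive inhibition.

competitive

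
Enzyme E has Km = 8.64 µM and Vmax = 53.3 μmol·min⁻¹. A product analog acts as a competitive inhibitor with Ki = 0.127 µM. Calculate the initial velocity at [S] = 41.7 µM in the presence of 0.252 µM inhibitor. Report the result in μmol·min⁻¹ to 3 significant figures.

32.9 μmol·min⁻¹

With α = 1 + [I]/Ki = 1 + 0.252/0.127 = 2.984, the competitive rate law is v = Vmax[S] / (αKm + [S]).
v = 53.3×41.7 / (2.984×8.64 + 41.7) = 2223/67.48 = 32.9 μmol·min⁻¹.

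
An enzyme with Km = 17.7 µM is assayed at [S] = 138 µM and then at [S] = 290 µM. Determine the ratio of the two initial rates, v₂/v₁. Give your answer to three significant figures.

Since Vmax cancels, v₂/v₁ = [S]₂(Km+[S]₁) / [S]₁(Km+[S]₂).
= 290×(17.7+138) / (138×(17.7+290)) = 45150/42460 = 1.06.

1.06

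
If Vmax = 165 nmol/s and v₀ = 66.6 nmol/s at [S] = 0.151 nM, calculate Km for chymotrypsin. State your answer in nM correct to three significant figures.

v/Vmax = 66.6/165 = 0.4036 = [S]/(Km+[S]).
So Km + [S] = [S]/0.4036 = 0.3741 nM, giving Km = 0.3741 − 0.151 = 0.223 nM.

0.223 nM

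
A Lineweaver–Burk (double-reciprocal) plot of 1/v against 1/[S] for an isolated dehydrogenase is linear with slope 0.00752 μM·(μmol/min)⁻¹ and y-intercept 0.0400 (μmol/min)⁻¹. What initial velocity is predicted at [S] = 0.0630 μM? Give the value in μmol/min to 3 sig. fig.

6.27 μmol/min

The y-intercept is 1/Vmax, so Vmax = 1/0.0400 = 25.0 μmol/min.
The slope is Km/Vmax, so Km = 0.00752 × 25.0 = 0.188 μM.
Then v = 25.0 × 0.0630/(0.188 + 0.0630) = 6.27 μmol/min.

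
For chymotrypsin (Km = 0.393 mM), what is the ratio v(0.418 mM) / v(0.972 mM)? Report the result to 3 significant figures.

Since Vmax cancels, v₂/v₁ = [S]₂(Km+[S]₁) / [S]₁(Km+[S]₂).
= 0.418×(0.393+0.972) / (0.972×(0.393+0.418)) = 0.5706/0.7883 = 0.724.

0.724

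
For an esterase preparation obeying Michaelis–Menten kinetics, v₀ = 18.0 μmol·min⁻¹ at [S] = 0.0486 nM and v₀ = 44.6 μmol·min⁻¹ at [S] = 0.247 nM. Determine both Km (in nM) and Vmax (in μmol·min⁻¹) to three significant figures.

From v = Vmax[S]/(Km+[S]), each point gives Vmax = v(Km+[S])/[S].
Equating: 18.0(Km+0.0486)/0.0486 = 44.6(Km+0.247)/0.247.
370.4·Km + 18.0 = 180.6·Km + 44.6, so (370.4 − 180.6)·Km = 44.6 − 18.0.
Km = 26.60/189.8 = 0.140 nM; then Vmax = 18.0(0.140+0.0486)/0.0486 = 69.9 μmol·min⁻¹.

Km = 0.140 nM; Vmax = 69.9 μmol·min⁻¹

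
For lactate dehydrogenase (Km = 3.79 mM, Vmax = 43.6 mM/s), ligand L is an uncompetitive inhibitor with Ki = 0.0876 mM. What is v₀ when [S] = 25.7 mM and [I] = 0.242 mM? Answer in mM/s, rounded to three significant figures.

With α = 1 + [I]/Ki = 1 + 0.242/0.0876 = 3.763, the uncompetitive rate law is v = (Vmax/α)·[S] / (Km/α + [S]).
v = (43.6/3.763)×25.7 / (3.79/3.763 + 25.7) = 297.8/26.71 = 11.2 mM/s.

11.2 mM/s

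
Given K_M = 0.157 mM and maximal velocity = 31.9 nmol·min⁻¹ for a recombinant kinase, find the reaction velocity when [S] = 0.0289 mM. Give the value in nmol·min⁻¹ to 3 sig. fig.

4.96 nmol·min⁻¹

v = Vmax·[S]/(Km + [S]) = 31.9 × 0.0289 / (0.157 + 0.0289)
  = 0.9219 / 0.1859 = 4.96 nmol·min⁻¹.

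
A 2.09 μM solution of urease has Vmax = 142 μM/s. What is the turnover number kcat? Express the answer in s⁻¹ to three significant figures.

67.9 s⁻¹

kcat = Vmax/[E]total = 142 μM/s / 2.09 μM = 67.9 s⁻¹.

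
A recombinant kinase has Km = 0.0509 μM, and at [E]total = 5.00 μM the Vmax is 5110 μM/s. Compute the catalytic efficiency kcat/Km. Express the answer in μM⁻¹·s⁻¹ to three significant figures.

kcat = Vmax/[E]total = 5110/5.00 = 1020 s⁻¹.
kcat/Km = 1020/0.0509 = 20100 μM⁻¹·s⁻¹.

20100 μM⁻¹·s⁻¹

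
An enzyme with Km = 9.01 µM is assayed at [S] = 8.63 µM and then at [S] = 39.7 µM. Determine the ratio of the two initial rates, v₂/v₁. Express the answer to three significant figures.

1.67

Since Vmax cancels, v₂/v₁ = [S]₂(Km+[S]₁) / [S]₁(Km+[S]₂).
= 39.7×(9.01+8.63) / (8.63×(9.01+39.7)) = 700.3/420.4 = 1.67.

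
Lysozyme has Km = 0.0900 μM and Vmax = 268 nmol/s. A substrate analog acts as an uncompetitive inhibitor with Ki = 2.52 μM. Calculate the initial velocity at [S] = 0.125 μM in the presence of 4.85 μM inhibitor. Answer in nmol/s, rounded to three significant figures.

With α = 1 + [I]/Ki = 1 + 4.85/2.52 = 2.925, the uncompetitive rate law is v = (Vmax/α)·[S] / (Km/α + [S]).
v = (268/2.925)×0.125 / (0.0900/2.925 + 0.125) = 11.45/0.1558 = 73.5 nmol/s.

73.5 nmol/s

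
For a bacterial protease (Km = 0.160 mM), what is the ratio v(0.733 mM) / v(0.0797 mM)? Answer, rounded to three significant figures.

The fractional saturations are [S]/(Km+[S]) = 0.0797/0.2397 = 0.3325 and 0.733/0.8930 = 0.8208.
v₂/v₁ is just their ratio: 0.8208/0.3325 = 2.47.

2.47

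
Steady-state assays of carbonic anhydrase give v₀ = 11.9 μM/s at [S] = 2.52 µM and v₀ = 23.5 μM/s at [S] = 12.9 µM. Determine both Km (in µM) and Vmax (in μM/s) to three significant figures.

Km = 4.00 µM; Vmax = 30.8 μM/s

From v = Vmax[S]/(Km+[S]), each point gives Vmax = v(Km+[S])/[S].
Equating: 11.9(Km+2.52)/2.52 = 23.5(Km+12.9)/12.9.
4.722·Km + 11.9 = 1.822·Km + 23.5, so (4.722 − 1.822)·Km = 23.5 − 11.9.
Km = 11.60/2.901 = 4.00 µM; then Vmax = 11.9(4.00+2.52)/2.52 = 30.8 μM/s.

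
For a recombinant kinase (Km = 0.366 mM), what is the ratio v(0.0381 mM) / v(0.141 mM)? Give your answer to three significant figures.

Since Vmax cancels, v₂/v₁ = [S]₂(Km+[S]₁) / [S]₁(Km+[S]₂).
= 0.0381×(0.366+0.141) / (0.141×(0.366+0.0381)) = 0.01932/0.05698 = 0.339.

0.339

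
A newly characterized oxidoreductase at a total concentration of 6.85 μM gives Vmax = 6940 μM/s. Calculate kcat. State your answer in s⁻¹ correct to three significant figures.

1010 s⁻¹

kcat = Vmax/[E]total = 6940 μM/s / 6.85 μM = 1010 s⁻¹.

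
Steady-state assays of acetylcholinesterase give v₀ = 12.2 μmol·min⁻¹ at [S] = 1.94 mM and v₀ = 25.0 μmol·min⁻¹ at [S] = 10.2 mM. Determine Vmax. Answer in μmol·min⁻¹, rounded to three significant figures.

From v = Vmax[S]/(Km+[S]), each point gives Vmax = v(Km+[S])/[S].
Equating: 12.2(Km+1.94)/1.94 = 25.0(Km+10.2)/10.2.
6.289·Km + 12.2 = 2.451·Km + 25.0, so (6.289 − 2.451)·Km = 25.0 − 12.2.
Km = 12.80/3.838 = 3.34 mM; then Vmax = 12.2(3.34+1.94)/1.94 = 33.2 μmol·min⁻¹.

33.2 μmol·min⁻¹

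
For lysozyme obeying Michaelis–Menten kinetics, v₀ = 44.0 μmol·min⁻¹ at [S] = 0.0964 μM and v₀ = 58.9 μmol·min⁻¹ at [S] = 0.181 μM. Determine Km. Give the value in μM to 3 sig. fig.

In reciprocal form, 1/v = (Km/Vmax)·(1/[S]) + 1/Vmax. The two points give (1/[S], 1/v) = (10.37, 0.02273) and (5.525, 0.01698).
Slope = (0.02273 − 0.01698)/(10.37 − 5.525) = 0.001186; intercept = 0.02273 − 0.001186×10.37 = 0.01043.
Vmax = 1/intercept = 95.9 μmol·min⁻¹; Km = slope × Vmax = 0.001186 × 95.9 = 0.114 μM.

0.114 μM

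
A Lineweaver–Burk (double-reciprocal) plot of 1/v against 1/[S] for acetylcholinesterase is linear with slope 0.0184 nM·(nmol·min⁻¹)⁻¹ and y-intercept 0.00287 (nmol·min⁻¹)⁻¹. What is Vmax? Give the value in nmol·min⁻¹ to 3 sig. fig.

348 nmol·min⁻¹

The y-intercept of a Lineweaver–Burk plot equals 1/Vmax, so Vmax = 1/0.00287 = 348 nmol·min⁻¹.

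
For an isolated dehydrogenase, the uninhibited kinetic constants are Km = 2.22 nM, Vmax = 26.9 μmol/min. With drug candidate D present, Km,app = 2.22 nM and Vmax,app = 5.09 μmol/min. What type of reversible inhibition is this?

Vmax decreases (26.9 → 5.09 μmol/min) while Km is unchanged — pure noncompetitive inhibition.

noncompetitive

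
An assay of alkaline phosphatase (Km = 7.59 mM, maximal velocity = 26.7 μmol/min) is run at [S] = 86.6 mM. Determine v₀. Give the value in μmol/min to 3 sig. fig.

24.5 μmol/min

v = Vmax·[S]/(Km + [S]) = 26.7 × 86.6 / (7.59 + 86.6)
  = 2312 / 94.19 = 24.5 μmol/min.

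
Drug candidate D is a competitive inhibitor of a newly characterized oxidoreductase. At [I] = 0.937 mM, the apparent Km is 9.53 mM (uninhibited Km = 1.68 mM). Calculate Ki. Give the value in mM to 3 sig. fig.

0.201 mM

Competitive: Km,app = α·Km with α = 1 + [I]/Ki.
α = Km,app/Km = 9.53/1.68 = 5.673.
Since α = 1 + [I]/Ki, [I]/Ki = 5.673 − 1 = 4.673 and Ki = 0.937/4.673 = 0.201 mM.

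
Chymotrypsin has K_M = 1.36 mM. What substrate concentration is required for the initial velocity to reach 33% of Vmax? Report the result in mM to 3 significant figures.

v/Vmax = [S]/(Km+[S]) = 0.33, so [S] = Km·0.33/(1 − 0.33) = 1.36 × 0.4925.
[S] = 0.670 mM.

0.670 mM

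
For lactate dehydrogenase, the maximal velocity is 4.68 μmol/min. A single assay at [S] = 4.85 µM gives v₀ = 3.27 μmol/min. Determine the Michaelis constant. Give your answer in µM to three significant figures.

v/Vmax = 3.27/4.68 = 0.6987 = [S]/(Km+[S]).
So Km + [S] = [S]/0.6987 = 6.941 µM, giving Km = 6.941 − 4.85 = 2.09 µM.

2.09 µM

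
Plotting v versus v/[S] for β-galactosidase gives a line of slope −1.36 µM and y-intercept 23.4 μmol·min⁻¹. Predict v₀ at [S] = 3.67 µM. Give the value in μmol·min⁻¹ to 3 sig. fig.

In the Eadie–Hofstee form v = Vmax − Km·(v/[S]), the slope is −Km and the intercept is Vmax, so Km = 1.36 µM and Vmax = 23.4 μmol·min⁻¹.
v = 23.4 × 3.67/(1.36 + 3.67) = 17.1 μmol·min⁻¹.

17.1 μmol·min⁻¹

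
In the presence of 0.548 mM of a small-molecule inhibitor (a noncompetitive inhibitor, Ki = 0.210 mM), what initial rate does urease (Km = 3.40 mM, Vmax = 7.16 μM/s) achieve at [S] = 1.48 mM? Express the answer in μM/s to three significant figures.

0.602 μM/s

α = 1 + [I]/Ki = 1 + 0.548/0.210 = 3.610.
For a noncompetitive inhibitor, Vmax is reduced to Vmax/α while Km is unchanged: Km,app = 3.40 mM, Vmax,app = 1.98 μM/s.
v = Vmax,app·[S]/(Km,app + [S]) = 1.98 × 1.48/(3.40 + 1.48) = 0.602 μM/s.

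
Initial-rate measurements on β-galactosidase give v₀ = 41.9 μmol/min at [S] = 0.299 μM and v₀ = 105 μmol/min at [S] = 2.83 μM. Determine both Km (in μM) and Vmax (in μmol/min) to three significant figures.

Km = 0.612 μM; Vmax = 128 μmol/min

From v = Vmax[S]/(Km+[S]), each point gives Vmax = v(Km+[S])/[S].
Equating: 41.9(Km+0.299)/0.299 = 105(Km+2.83)/2.83.
140.1·Km + 41.9 = 37.10·Km + 105, so (140.1 − 37.10)·Km = 105 − 41.9.
Km = 63.10/103.0 = 0.612 μM; then Vmax = 41.9(0.612+0.299)/0.299 = 128 μmol/min.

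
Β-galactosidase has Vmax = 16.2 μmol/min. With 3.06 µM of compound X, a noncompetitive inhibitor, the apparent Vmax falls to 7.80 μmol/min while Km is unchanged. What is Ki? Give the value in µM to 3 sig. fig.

Noncompetitive: Vmax,app = Vmax/α with α = 1 + [I]/Ki.
α = Vmax/Vmax,app = 16.2/7.80 = 2.077.
Since α = 1 + [I]/Ki, [I]/Ki = 2.077 − 1 = 1.077 and Ki = 3.06/1.077 = 2.84 µM.

2.84 µM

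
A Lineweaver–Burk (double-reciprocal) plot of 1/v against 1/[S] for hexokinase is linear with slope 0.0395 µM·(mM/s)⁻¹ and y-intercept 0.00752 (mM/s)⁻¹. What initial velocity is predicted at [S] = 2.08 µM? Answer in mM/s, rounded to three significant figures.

The y-intercept is 1/Vmax, so Vmax = 1/0.00752 = 133 mM/s.
The slope is Km/Vmax, so Km = 0.0395 × 133 = 5.25 µM.
Then v = 133 × 2.08/(5.25 + 2.08) = 37.7 mM/s.

37.7 mM/s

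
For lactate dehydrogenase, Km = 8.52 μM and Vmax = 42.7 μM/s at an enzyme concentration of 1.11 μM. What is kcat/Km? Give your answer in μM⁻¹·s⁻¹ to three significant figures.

4.52 μM⁻¹·s⁻¹

kcat = Vmax/[E]total = 42.7/1.11 = 38.5 s⁻¹.
kcat/Km = 38.5/8.52 = 4.52 μM⁻¹·s⁻¹.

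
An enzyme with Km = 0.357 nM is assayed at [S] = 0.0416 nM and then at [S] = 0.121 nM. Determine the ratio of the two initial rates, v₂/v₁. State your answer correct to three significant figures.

2.43

Since Vmax cancels, v₂/v₁ = [S]₂(Km+[S]₁) / [S]₁(Km+[S]₂).
= 0.121×(0.357+0.0416) / (0.0416×(0.357+0.121)) = 0.04823/0.01988 = 2.43.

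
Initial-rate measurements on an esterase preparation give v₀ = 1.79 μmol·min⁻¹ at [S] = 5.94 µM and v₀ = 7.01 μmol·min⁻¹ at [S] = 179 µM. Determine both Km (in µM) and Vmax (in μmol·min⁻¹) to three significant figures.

Km = 19.9 µM; Vmax = 7.79 μmol·min⁻¹

From v = Vmax[S]/(Km+[S]), each point gives Vmax = v(Km+[S])/[S].
Equating: 1.79(Km+5.94)/5.94 = 7.01(Km+179)/179.
0.3013·Km + 1.79 = 0.03916·Km + 7.01, so (0.3013 − 0.03916)·Km = 7.01 − 1.79.
Km = 5.220/0.2622 = 19.9 µM; then Vmax = 1.79(19.9+5.94)/5.94 = 7.79 μmol·min⁻¹.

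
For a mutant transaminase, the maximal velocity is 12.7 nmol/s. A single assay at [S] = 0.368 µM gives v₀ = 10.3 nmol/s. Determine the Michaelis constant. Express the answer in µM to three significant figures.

From v = Vmax[S]/(Km+[S]), Km = [S](Vmax − v)/v.
Km = 0.368 × (12.7 − 10.3) / 10.3 = 0.8832/10.3 = 0.0857 µM.

0.0857 µM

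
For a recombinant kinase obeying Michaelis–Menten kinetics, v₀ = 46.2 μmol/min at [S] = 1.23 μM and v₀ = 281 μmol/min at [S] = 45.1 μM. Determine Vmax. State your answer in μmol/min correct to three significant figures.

328 μmol/min

From v = Vmax[S]/(Km+[S]), each point gives Vmax = v(Km+[S])/[S].
Equating: 46.2(Km+1.23)/1.23 = 281(Km+45.1)/45.1.
37.56·Km + 46.2 = 6.231·Km + 281, so (37.56 − 6.231)·Km = 281 − 46.2.
Km = 234.8/31.33 = 7.49 μM; then Vmax = 46.2(7.49+1.23)/1.23 = 328 μmol/min.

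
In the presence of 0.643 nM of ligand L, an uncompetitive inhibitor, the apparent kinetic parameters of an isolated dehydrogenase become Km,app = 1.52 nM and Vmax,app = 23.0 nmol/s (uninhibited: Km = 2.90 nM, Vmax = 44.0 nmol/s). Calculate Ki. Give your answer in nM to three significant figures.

0.704 nM

Uncompetitive: Vmax,app = Vmax/α (and Km,app = Km/α) with α = 1 + [I]/Ki.
α = Vmax/Vmax,app = 44.0/23.0 = 1.913.
Ki = [I]/(α − 1) = 0.643/0.9130 = 0.704 nM.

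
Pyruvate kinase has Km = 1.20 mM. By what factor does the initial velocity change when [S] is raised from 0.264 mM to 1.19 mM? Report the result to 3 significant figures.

Since Vmax cancels, v₂/v₁ = [S]₂(Km+[S]₁) / [S]₁(Km+[S]₂).
= 1.19×(1.20+0.264) / (0.264×(1.20+1.19)) = 1.742/0.6310 = 2.76.

2.76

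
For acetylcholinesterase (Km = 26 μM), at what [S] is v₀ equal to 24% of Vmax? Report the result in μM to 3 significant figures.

8.21 μM

v/Vmax = [S]/(Km+[S]) = 0.24, so [S] = Km·0.24/(1 − 0.24) = 26 × 0.3158.
[S] = 8.21 μM.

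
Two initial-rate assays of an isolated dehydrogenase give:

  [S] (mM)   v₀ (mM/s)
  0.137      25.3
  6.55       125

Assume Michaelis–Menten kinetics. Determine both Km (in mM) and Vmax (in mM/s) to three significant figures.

From v = Vmax[S]/(Km+[S]), each point gives Vmax = v(Km+[S])/[S].
Equating: 25.3(Km+0.137)/0.137 = 125(Km+6.55)/6.55.
184.7·Km + 25.3 = 19.08·Km + 125, so (184.7 − 19.08)·Km = 125 − 25.3.
Km = 99.70/165.6 = 0.602 mM; then Vmax = 25.3(0.602+0.137)/0.137 = 136 mM/s.

Km = 0.602 mM; Vmax = 136 mM/s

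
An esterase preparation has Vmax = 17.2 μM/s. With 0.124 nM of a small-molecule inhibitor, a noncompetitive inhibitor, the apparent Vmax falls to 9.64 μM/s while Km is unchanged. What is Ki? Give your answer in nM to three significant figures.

0.158 nM

Noncompetitive: Vmax,app = Vmax/α with α = 1 + [I]/Ki.
α = Vmax/Vmax,app = 17.2/9.64 = 1.784.
Ki = [I]/(α − 1) = 0.124/0.7842 = 0.158 nM.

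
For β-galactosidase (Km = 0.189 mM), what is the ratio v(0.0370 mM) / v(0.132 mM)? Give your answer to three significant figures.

0.398

Since Vmax cancels, v₂/v₁ = [S]₂(Km+[S]₁) / [S]₁(Km+[S]₂).
= 0.0370×(0.189+0.132) / (0.132×(0.189+0.0370)) = 0.01188/0.02983 = 0.398.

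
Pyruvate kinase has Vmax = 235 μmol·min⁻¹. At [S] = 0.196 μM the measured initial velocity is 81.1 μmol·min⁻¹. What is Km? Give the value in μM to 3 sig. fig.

0.372 μM

v/Vmax = 81.1/235 = 0.3451 = [S]/(Km+[S]).
So Km + [S] = [S]/0.3451 = 0.5679 μM, giving Km = 0.5679 − 0.196 = 0.372 μM.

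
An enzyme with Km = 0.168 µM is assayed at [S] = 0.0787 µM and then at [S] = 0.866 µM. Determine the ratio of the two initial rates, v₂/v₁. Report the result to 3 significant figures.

The fractional saturations are [S]/(Km+[S]) = 0.0787/0.2467 = 0.3190 and 0.866/1.034 = 0.8375.
v₂/v₁ is just their ratio: 0.8375/0.3190 = 2.63.

2.63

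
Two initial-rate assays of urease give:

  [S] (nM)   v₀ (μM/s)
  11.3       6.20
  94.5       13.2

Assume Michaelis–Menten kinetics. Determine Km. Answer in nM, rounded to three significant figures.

From v = Vmax[S]/(Km+[S]), each point gives Vmax = v(Km+[S])/[S].
Equating: 6.20(Km+11.3)/11.3 = 13.2(Km+94.5)/94.5.
0.5487·Km + 6.20 = 0.1397·Km + 13.2, so (0.5487 − 0.1397)·Km = 13.2 − 6.20.
Km = 7.000/0.4090 = 17.1 nM; then Vmax = 6.20(17.1+11.3)/11.3 = 15.6 μM/s.

17.1 nM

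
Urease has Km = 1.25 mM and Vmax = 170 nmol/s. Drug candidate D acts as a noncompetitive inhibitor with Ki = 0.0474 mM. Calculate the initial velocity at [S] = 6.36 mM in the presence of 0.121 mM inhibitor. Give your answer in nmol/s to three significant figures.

With α = 1 + [I]/Ki = 1 + 0.121/0.0474 = 3.553, the noncompetitive rate law is v = (Vmax/α)·[S] / (Km + [S]).
v = (170/3.553)×6.36 / (1.25 + 6.36) = 304.3/7.610 = 40.0 nmol/s.

40.0 nmol/s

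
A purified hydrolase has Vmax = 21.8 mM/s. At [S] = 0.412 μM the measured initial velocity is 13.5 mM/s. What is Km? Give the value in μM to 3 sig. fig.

0.253 μM

v/Vmax = 13.5/21.8 = 0.6193 = [S]/(Km+[S]).
So Km + [S] = [S]/0.6193 = 0.6653 μM, giving Km = 0.6653 − 0.412 = 0.253 μM.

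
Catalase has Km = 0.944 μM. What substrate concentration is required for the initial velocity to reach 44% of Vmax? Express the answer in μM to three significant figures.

0.742 μM

v/Vmax = [S]/(Km+[S]) = 0.44, so [S] = Km·0.44/(1 − 0.44) = 0.944 × 0.7857.
[S] = 0.742 μM.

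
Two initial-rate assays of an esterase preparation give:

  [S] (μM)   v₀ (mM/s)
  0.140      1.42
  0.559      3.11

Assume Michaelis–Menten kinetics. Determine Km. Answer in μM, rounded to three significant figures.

In reciprocal form, 1/v = (Km/Vmax)·(1/[S]) + 1/Vmax. The two points give (1/[S], 1/v) = (7.143, 0.7042) and (1.789, 0.3215).
Slope = (0.7042 − 0.3215)/(7.143 − 1.789) = 0.07148; intercept = 0.7042 − 0.07148×7.143 = 0.1937.
Vmax = 1/intercept = 5.16 mM/s; Km = slope × Vmax = 0.07148 × 5.16 = 0.369 μM.

0.369 μM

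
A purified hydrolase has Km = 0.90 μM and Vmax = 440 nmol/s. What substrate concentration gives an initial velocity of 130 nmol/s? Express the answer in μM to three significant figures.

The required fractional saturation is v/Vmax = 130/440 = 0.2955.
Then [S]/(Km+[S]) = 0.2955 ⇒ [S] = 0.90 × 0.2955/(1 − 0.2955) = 0.377 μM.

0.377 μM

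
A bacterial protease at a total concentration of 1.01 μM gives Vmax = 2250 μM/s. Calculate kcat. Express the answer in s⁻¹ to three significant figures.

kcat = Vmax/[E]total = 2250 μM/s / 1.01 μM = 2230 s⁻¹.

2230 s⁻¹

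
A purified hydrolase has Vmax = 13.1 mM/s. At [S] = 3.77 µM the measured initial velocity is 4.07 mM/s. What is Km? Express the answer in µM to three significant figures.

From v = Vmax[S]/(Km+[S]), Km = [S](Vmax − v)/v.
Km = 3.77 × (13.1 − 4.07) / 4.07 = 34.04/4.07 = 8.36 µM.

8.36 µM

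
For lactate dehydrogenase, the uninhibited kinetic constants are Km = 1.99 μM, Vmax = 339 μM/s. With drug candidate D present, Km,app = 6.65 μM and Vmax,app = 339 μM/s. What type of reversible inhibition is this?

Km increases (1.99 → 6.65 μM) while Vmax is unchanged — the hallmark of competitive inhibition.

competitive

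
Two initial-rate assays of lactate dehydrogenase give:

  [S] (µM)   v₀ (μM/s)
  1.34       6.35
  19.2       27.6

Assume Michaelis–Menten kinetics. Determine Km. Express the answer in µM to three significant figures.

6.44 µM

From v = Vmax[S]/(Km+[S]), each point gives Vmax = v(Km+[S])/[S].
Equating: 6.35(Km+1.34)/1.34 = 27.6(Km+19.2)/19.2.
4.739·Km + 6.35 = 1.438·Km + 27.6, so (4.739 − 1.438)·Km = 27.6 − 6.35.
Km = 21.25/3.301 = 6.44 µM; then Vmax = 6.35(6.44+1.34)/1.34 = 36.9 μM/s.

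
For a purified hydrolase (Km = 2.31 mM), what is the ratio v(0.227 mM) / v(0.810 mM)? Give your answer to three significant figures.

The fractional saturations are [S]/(Km+[S]) = 0.810/3.120 = 0.2596 and 0.227/2.537 = 0.08948.
v₂/v₁ is just their ratio: 0.08948/0.2596 = 0.345.

0.345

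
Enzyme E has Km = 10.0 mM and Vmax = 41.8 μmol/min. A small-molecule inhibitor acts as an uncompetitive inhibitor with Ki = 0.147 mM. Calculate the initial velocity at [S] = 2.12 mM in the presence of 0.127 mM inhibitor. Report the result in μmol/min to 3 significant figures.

6.35 μmol/min

With α = 1 + [I]/Ki = 1 + 0.127/0.147 = 1.864, the uncompetitive rate law is v = (Vmax/α)·[S] / (Km/α + [S]).
v = (41.8/1.864)×2.12 / (10.0/1.864 + 2.12) = 47.54/7.485 = 6.35 μmol/min.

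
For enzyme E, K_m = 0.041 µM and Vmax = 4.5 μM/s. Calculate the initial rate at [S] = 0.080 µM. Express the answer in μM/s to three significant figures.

[S]/(Km+[S]) = 0.080/0.1210 = 0.6612, the fractional saturation.
v = 0.6612 × Vmax = 0.6612 × 4.5 = 2.98 μM/s.

2.98 μM/s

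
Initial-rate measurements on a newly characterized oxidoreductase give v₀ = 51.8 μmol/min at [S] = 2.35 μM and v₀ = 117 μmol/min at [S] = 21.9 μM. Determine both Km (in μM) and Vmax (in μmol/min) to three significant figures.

In reciprocal form, 1/v = (Km/Vmax)·(1/[S]) + 1/Vmax. The two points give (1/[S], 1/v) = (0.4255, 0.01931) and (0.04566, 0.008547).
Slope = (0.01931 − 0.008547)/(0.4255 − 0.04566) = 0.02832; intercept = 0.01931 − 0.02832×0.4255 = 0.007254.
Vmax = 1/intercept = 138 μmol/min; Km = slope × Vmax = 0.02832 × 138 = 3.90 μM.

Km = 3.90 μM; Vmax = 138 μmol/min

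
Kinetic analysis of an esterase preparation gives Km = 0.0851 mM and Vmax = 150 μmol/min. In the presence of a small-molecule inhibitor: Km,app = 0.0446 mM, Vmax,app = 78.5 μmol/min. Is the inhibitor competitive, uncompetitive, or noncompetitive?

uncompetitive

Both Km and Vmax decrease by the same factor (~1.91-fold) — characteristic of uncompetitive inhibition.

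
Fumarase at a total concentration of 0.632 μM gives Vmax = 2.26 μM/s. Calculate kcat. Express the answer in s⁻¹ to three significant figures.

kcat = Vmax/[E]total = 2.26 μM/s / 0.632 μM = 3.58 s⁻¹.

3.58 s⁻¹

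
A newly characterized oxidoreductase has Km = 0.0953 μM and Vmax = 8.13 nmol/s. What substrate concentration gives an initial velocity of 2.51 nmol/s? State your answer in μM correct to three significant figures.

0.0426 μM

The required fractional saturation is v/Vmax = 2.51/8.13 = 0.3087.
Then [S]/(Km+[S]) = 0.3087 ⇒ [S] = 0.0953 × 0.3087/(1 − 0.3087) = 0.0426 μM.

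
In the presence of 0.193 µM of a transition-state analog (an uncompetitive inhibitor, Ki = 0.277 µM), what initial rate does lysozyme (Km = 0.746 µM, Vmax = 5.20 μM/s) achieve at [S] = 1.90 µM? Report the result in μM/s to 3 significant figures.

2.49 μM/s

α = 1 + [I]/Ki = 1 + 0.193/0.277 = 1.697.
For an uncompetitive inhibitor, both parameters are divided by α, giving Vmax/α and Km/α: Km,app = 0.440 µM, Vmax,app = 3.06 μM/s.
v = Vmax,app·[S]/(Km,app + [S]) = 3.06 × 1.90/(0.440 + 1.90) = 2.49 μM/s.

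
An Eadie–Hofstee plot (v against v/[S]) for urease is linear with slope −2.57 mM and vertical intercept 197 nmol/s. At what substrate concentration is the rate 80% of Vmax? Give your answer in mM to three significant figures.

10.3 mM

The Eadie–Hofstee slope gives Km = 2.57 mM (slope = −Km).
v/Vmax = [S]/(Km+[S]) = 0.8 ⇒ [S] = Km·0.8/(1−0.8) = 2.57 × 4.000 = 10.3 mM.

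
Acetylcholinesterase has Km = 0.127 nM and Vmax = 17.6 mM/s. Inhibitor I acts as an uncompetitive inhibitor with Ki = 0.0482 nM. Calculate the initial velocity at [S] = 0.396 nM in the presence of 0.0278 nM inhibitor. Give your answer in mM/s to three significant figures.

9.28 mM/s

With α = 1 + [I]/Ki = 1 + 0.0278/0.0482 = 1.577, the uncompetitive rate law is v = (Vmax/α)·[S] / (Km/α + [S]).
v = (17.6/1.577)×0.396 / (0.127/1.577 + 0.396) = 4.420/0.4765 = 9.28 mM/s.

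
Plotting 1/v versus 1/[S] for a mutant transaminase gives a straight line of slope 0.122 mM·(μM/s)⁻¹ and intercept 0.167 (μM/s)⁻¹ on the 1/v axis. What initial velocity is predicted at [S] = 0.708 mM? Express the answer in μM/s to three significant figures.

The y-intercept is 1/Vmax, so Vmax = 1/0.167 = 5.99 μM/s.
The slope is Km/Vmax, so Km = 0.122 × 5.99 = 0.731 mM.
Then v = 5.99 × 0.708/(0.731 + 0.708) = 2.95 μM/s.

2.95 μM/s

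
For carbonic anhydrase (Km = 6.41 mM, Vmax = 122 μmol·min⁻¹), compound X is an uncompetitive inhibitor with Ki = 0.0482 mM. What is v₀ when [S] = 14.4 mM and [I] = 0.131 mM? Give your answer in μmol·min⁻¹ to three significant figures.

With α = 1 + [I]/Ki = 1 + 0.131/0.0482 = 3.718, the uncompetitive rate law is v = (Vmax/α)·[S] / (Km/α + [S]).
v = (122/3.718)×14.4 / (6.41/3.718 + 14.4) = 472.5/16.12 = 29.3 μmol·min⁻¹.

29.3 μmol·min⁻¹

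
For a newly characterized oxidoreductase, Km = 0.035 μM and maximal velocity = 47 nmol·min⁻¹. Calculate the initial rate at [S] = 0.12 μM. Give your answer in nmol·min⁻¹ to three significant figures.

[S]/(Km+[S]) = 0.12/0.1550 = 0.7742, the fractional saturation.
v = 0.7742 × Vmax = 0.7742 × 47 = 36.4 nmol·min⁻¹.

36.4 nmol·min⁻¹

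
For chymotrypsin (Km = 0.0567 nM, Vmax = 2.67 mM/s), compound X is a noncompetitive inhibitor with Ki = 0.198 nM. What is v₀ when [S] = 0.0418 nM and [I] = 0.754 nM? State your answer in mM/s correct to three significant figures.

0.236 mM/s

α = 1 + [I]/Ki = 1 + 0.754/0.198 = 4.808.
For a noncompetitive inhibitor, Vmax is reduced to Vmax/α while Km is unchanged: Km,app = 0.0567 nM, Vmax,app = 0.555 mM/s.
v = Vmax,app·[S]/(Km,app + [S]) = 0.555 × 0.0418/(0.0567 + 0.0418) = 0.236 mM/s.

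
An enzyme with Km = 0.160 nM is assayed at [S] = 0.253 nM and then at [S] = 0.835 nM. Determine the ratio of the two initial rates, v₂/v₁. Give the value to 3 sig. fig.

The fractional saturations are [S]/(Km+[S]) = 0.253/0.4130 = 0.6126 and 0.835/0.9950 = 0.8392.
v₂/v₁ is just their ratio: 0.8392/0.6126 = 1.37.

1.37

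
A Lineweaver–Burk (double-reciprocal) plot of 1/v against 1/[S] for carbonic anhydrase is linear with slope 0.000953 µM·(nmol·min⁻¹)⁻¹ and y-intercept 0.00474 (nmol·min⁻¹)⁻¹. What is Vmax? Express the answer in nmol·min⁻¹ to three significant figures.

211 nmol·min⁻¹

The y-intercept of a Lineweaver–Burk plot equals 1/Vmax, so Vmax = 1/0.00474 = 211 nmol·min⁻¹.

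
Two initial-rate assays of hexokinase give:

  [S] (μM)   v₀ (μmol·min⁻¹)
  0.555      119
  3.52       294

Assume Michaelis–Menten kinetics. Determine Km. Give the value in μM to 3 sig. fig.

In reciprocal form, 1/v = (Km/Vmax)·(1/[S]) + 1/Vmax. The two points give (1/[S], 1/v) = (1.802, 0.008403) and (0.2841, 0.003401).
Slope = (0.008403 − 0.003401)/(1.802 − 0.2841) = 0.003296; intercept = 0.008403 − 0.003296×1.802 = 0.002465.
Vmax = 1/intercept = 406 μmol·min⁻¹; Km = slope × Vmax = 0.003296 × 406 = 1.34 μM.

1.34 μM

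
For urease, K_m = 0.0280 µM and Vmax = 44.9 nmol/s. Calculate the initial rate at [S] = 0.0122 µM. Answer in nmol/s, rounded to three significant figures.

[S]/(Km+[S]) = 0.0122/0.04020 = 0.3035, the fractional saturation.
v = 0.3035 × Vmax = 0.3035 × 44.9 = 13.6 nmol/s.

13.6 nmol/s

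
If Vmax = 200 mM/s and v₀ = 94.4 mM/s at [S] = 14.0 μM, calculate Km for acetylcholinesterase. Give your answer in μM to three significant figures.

v/Vmax = 94.4/200 = 0.4720 = [S]/(Km+[S]).
So Km + [S] = [S]/0.4720 = 29.66 μM, giving Km = 29.66 − 14.0 = 15.7 μM.

15.7 μM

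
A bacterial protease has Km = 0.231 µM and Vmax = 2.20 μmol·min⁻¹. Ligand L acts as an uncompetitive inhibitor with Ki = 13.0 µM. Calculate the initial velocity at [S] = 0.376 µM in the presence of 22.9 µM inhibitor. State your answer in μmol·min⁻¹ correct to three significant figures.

0.652 μmol·min⁻¹

α = 1 + [I]/Ki = 1 + 22.9/13.0 = 2.762.
For an uncompetitive inhibitor, both parameters are divided by α, giving Vmax/α and Km/α: Km,app = 0.0836 µM, Vmax,app = 0.797 μmol·min⁻¹.
v = Vmax,app·[S]/(Km,app + [S]) = 0.797 × 0.376/(0.0836 + 0.376) = 0.652 μmol·min⁻¹.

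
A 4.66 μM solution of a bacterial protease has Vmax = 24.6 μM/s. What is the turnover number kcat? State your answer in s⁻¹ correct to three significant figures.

5.28 s⁻¹

kcat = Vmax/[E]total = 24.6 μM/s / 4.66 μM = 5.28 s⁻¹.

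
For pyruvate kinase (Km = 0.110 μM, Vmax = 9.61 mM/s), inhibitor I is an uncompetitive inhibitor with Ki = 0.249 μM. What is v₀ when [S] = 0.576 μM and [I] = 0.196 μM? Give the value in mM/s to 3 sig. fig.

4.86 mM/s

With α = 1 + [I]/Ki = 1 + 0.196/0.249 = 1.787, the uncompetitive rate law is v = (Vmax/α)·[S] / (Km/α + [S]).
v = (9.61/1.787)×0.576 / (0.110/1.787 + 0.576) = 3.097/0.6376 = 4.86 mM/s.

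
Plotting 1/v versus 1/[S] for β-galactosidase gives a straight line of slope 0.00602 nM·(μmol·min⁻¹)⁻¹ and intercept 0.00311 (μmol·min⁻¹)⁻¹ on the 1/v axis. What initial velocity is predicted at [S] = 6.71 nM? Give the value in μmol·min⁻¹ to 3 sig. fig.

250 μmol·min⁻¹

The y-intercept is 1/Vmax, so Vmax = 1/0.00311 = 322 μmol·min⁻¹.
The slope is Km/Vmax, so Km = 0.00602 × 322 = 1.94 nM.
Then v = 322 × 6.71/(1.94 + 6.71) = 250 μmol·min⁻¹.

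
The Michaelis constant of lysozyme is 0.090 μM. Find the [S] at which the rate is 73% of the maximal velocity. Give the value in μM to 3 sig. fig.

v/Vmax = [S]/(Km+[S]) = 0.73, so [S] = Km·0.73/(1 − 0.73) = 0.090 × 2.704.
[S] = 0.243 μM.

0.243 μM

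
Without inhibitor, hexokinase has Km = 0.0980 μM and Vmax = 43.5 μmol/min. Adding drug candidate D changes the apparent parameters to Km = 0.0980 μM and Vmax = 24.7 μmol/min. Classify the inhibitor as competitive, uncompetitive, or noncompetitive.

Vmax decreases (43.5 → 24.7 μmol/min) while Km is unchanged — pure noncompetitive inhibition.

noncompetitive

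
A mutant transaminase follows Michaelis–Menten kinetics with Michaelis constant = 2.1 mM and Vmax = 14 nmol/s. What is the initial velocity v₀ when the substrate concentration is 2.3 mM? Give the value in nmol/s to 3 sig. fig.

v = Vmax·[S]/(Km + [S]) = 14 × 2.3 / (2.1 + 2.3)
  = 32.20 / 4.400 = 7.32 nmol/s.

7.32 nmol/s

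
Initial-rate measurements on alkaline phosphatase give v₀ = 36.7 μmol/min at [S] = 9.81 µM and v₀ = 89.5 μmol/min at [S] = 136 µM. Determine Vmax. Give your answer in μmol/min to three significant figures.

101 μmol/min

In reciprocal form, 1/v = (Km/Vmax)·(1/[S]) + 1/Vmax. The two points give (1/[S], 1/v) = (0.1019, 0.02725) and (0.007353, 0.01117).
Slope = (0.02725 − 0.01117)/(0.1019 − 0.007353) = 0.1700; intercept = 0.02725 − 0.1700×0.1019 = 0.009924.
Vmax = 1/intercept = 101 μmol/min; Km = slope × Vmax = 0.1700 × 101 = 17.1 µM.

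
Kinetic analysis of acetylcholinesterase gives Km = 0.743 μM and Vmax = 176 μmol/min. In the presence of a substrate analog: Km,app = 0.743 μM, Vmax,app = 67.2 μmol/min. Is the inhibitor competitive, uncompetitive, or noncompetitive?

noncompetitive

Vmax decreases (176 → 67.2 μmol/min) while Km is unchanged — pure noncompetitive inhibition.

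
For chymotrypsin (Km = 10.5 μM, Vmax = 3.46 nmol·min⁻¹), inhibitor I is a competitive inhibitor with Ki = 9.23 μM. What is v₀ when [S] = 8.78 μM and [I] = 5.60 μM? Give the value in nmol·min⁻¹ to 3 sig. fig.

1.18 nmol·min⁻¹

With α = 1 + [I]/Ki = 1 + 5.60/9.23 = 1.607, the competitive rate law is v = Vmax[S] / (αKm + [S]).
v = 3.46×8.78 / (1.607×10.5 + 8.78) = 30.38/25.65 = 1.18 nmol·min⁻¹.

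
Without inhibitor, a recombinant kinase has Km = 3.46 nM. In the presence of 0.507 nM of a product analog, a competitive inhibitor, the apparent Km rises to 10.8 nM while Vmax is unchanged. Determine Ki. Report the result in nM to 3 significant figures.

0.239 nM

Competitive: Km,app = α·Km with α = 1 + [I]/Ki.
α = Km,app/Km = 10.8/3.46 = 3.121.
Since α = 1 + [I]/Ki, [I]/Ki = 3.121 − 1 = 2.121 and Ki = 0.507/2.121 = 0.239 nM.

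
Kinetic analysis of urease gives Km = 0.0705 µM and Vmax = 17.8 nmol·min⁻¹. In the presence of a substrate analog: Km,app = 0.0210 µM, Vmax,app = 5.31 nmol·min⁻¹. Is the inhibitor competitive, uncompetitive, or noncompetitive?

Both Km and Vmax decrease by the same factor (~3.35-fold) — characteristic of uncompetitive inhibition.

uncompetitive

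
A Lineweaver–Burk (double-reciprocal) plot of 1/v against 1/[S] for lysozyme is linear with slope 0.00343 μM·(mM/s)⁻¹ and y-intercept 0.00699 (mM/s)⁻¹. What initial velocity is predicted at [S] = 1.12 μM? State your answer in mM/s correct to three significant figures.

99.5 mM/s

The y-intercept is 1/Vmax, so Vmax = 1/0.00699 = 143 mM/s.
The slope is Km/Vmax, so Km = 0.00343 × 143 = 0.491 μM.
Then v = 143 × 1.12/(0.491 + 1.12) = 99.5 mM/s.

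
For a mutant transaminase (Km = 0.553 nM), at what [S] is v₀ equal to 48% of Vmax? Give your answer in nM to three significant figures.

v/Vmax = [S]/(Km+[S]) = 0.48, so [S] = Km·0.48/(1 − 0.48) = 0.553 × 0.9231.
[S] = 0.510 nM.

0.510 nM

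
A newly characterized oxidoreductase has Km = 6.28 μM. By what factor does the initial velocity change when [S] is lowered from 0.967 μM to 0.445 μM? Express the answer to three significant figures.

The fractional saturations are [S]/(Km+[S]) = 0.967/7.247 = 0.1334 and 0.445/6.725 = 0.06617.
v₂/v₁ is just their ratio: 0.06617/0.1334 = 0.496.

0.496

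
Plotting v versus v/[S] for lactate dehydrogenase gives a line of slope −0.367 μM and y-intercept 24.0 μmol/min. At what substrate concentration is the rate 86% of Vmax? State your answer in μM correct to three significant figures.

2.25 μM

The Eadie–Hofstee slope gives Km = 0.367 μM (slope = −Km).
v/Vmax = [S]/(Km+[S]) = 0.86 ⇒ [S] = Km·0.86/(1−0.86) = 0.367 × 6.143 = 2.25 μM.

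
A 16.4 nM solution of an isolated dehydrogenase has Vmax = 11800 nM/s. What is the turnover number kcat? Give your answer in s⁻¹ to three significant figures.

720 s⁻¹

kcat = Vmax/[E]total = 11800 nM/s / 16.4 nM = 720 s⁻¹.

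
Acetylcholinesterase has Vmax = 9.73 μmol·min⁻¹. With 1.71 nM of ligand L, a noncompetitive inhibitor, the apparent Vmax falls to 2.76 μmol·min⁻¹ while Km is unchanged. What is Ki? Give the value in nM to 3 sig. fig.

Noncompetitive: Vmax,app = Vmax/α with α = 1 + [I]/Ki.
α = Vmax/Vmax,app = 9.73/2.76 = 3.525.
Since α = 1 + [I]/Ki, [I]/Ki = 3.525 − 1 = 2.525 and Ki = 1.71/2.525 = 0.677 nM.

0.677 nM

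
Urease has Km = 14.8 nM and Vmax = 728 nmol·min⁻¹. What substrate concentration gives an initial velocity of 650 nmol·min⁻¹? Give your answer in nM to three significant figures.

123 nM

The required fractional saturation is v/Vmax = 650/728 = 0.8929.
Then [S]/(Km+[S]) = 0.8929 ⇒ [S] = 14.8 × 0.8929/(1 − 0.8929) = 123 nM.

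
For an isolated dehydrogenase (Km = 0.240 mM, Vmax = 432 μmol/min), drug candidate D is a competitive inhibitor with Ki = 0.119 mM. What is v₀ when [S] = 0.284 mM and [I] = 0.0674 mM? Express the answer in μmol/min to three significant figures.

α = 1 + [I]/Ki = 1 + 0.0674/0.119 = 1.566.
For a competitive inhibitor, Vmax is unchanged and the apparent Km becomes α·Km: Km,app = 0.376 mM, Vmax,app = 432 μmol/min.
v = Vmax,app·[S]/(Km,app + [S]) = 432 × 0.284/(0.376 + 0.284) = 186 μmol/min.

186 μmol/min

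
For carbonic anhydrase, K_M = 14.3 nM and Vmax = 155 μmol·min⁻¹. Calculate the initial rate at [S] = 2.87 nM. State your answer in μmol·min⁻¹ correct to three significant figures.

[S]/(Km+[S]) = 2.87/17.17 = 0.1672, the fractional saturation.
v = 0.1672 × Vmax = 0.1672 × 155 = 25.9 μmol·min⁻¹.

25.9 μmol·min⁻¹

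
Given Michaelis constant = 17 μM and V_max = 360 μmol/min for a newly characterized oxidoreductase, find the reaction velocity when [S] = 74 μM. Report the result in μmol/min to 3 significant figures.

293 μmol/min

v = Vmax·[S]/(Km + [S]) = 360 × 74 / (17 + 74)
  = 26640 / 91.00 = 293 μmol/min.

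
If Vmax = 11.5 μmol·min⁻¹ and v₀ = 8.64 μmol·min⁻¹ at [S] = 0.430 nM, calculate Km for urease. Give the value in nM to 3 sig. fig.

0.142 nM

v/Vmax = 8.64/11.5 = 0.7513 = [S]/(Km+[S]).
So Km + [S] = [S]/0.7513 = 0.5723 nM, giving Km = 0.5723 − 0.430 = 0.142 nM.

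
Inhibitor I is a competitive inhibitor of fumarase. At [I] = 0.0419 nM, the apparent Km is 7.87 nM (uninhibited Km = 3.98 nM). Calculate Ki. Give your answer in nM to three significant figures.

Competitive: Km,app = α·Km with α = 1 + [I]/Ki.
α = Km,app/Km = 7.87/3.98 = 1.977.
Since α = 1 + [I]/Ki, [I]/Ki = 1.977 − 1 = 0.9774 and Ki = 0.0419/0.9774 = 0.0429 nM.

0.0429 nM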